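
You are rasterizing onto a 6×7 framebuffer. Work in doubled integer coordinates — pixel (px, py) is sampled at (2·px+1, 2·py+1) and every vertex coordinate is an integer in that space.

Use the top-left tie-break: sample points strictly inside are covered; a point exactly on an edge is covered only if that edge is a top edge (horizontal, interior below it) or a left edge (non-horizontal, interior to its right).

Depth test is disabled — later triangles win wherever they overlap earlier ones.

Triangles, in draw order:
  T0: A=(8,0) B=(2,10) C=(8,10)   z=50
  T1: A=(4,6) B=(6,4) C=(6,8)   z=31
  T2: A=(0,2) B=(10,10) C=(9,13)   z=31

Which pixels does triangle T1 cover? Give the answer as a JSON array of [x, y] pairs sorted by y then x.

T0:
  2·area = 60  (B↔C swapped to make it positive)
  edge (8, 0)→(8, 10): d=(0,10) right/bottom  bias=-1
  edge (8, 10)→(2, 10): d=(-6,0) right/bottom  bias=-1
  edge (2, 10)→(8, 0): d=(6,-10) top-left  bias=+0
    (3,1)@(7, 3): e=[10,42,8] → X
    (4,1)@(9, 3): e=[-10,42,28] → .
    (2,2)@(5, 5): e=[30,30,0] → X  [on edge]
    (4,2)@(9, 5): e=[-10,30,40] → .
    (2,3)@(5, 7): e=[30,18,12] → X
    (4,3)@(9, 7): e=[-10,18,52] → .
    (1,4)@(3, 9): e=[50,6,4] → X
    (4,4)@(9, 9): e=[-10,6,64] → .
    (1,5)@(3, 11): e=[50,-6,16] → .
    (2,5)@(5, 11): e=[30,-6,36] → .
    (3,5)@(7, 11): e=[10,-6,56] → .
  covered (8 px):
    . . . . . .
    . . . X . .
    . . X X . .
    . . X X . .
    . X X X . .
    . . . . . .
    . . . . . .
T1:
  2·area = 8
  edge (4, 6)→(6, 4): d=(2,-2) top-left  bias=+0
  edge (6, 4)→(6, 8): d=(0,4) right/bottom  bias=-1
  edge (6, 8)→(4, 6): d=(-2,-2) top-left  bias=+0
    (4,0)@(9, 1): e=[0,-12,20] → .  [on edge]
    (0,1)@(1, 3): e=[-12,20,0] → .  [on edge]
    (3,1)@(7, 3): e=[0,-4,12] → .  [on edge]
    (1,2)@(3, 5): e=[-4,12,0] → .  [on edge]
    (2,2)@(5, 5): e=[0,4,4] → X  [on edge]
    (3,2)@(7, 5): e=[4,-4,8] → .
    (1,3)@(3, 7): e=[0,12,-4] → .  [on edge]
    (2,3)@(5, 7): e=[4,4,0] → X  [on edge]
    (3,3)@(7, 7): e=[8,-4,4] → .
    (0,4)@(1, 9): e=[0,20,-12] → .  [on edge]
    (2,4)@(5, 9): e=[8,4,-4] → .
    (3,4)@(7, 9): e=[12,-4,0] → .  [on edge]
    (4,5)@(9, 11): e=[20,-12,0] → .  [on edge]
    (5,6)@(11, 13): e=[28,-20,0] → .  [on edge]
  covered (2 px):
    . . . . . .
    . . . . . .
    . . X . . .
    . . X . . .
    . . . . . .
    . . . . . .
    . . . . . .
T2:
  2·area = 38
  edge (0, 2)→(10, 10): d=(10,8) right/bottom  bias=-1
  edge (10, 10)→(9, 13): d=(-1,3) right/bottom  bias=-1
  edge (9, 13)→(0, 2): d=(-9,-11) top-left  bias=+0
    (0,1)@(1, 3): e=[2,34,2] → X
    (1,1)@(3, 3): e=[-14,28,24] → .
    (0,2)@(1, 5): e=[22,32,-16] → .
    (1,2)@(3, 5): e=[6,26,6] → X
    (2,2)@(5, 5): e=[-10,20,28] → .
    (1,3)@(3, 7): e=[26,24,-12] → .
    (2,3)@(5, 7): e=[10,18,10] → X
    (3,3)@(7, 7): e=[-6,12,32] → .
    (5,3)@(11, 7): e=[-38,0,76] → .  [on edge]
    (2,4)@(5, 9): e=[30,16,-8] → .
    (3,4)@(7, 9): e=[14,10,14] → X
    (4,4)@(9, 9): e=[-2,4,36] → .
    (4,6)@(9, 13): e=[38,0,0] → .  [on edge]
  covered (5 px):
    . . . . . .
    X . . . . .
    . X . . . .
    . . X . . .
    . . . X . .
    . . . . X .
    . . . . . .

Answer: [[2,2],[2,3]]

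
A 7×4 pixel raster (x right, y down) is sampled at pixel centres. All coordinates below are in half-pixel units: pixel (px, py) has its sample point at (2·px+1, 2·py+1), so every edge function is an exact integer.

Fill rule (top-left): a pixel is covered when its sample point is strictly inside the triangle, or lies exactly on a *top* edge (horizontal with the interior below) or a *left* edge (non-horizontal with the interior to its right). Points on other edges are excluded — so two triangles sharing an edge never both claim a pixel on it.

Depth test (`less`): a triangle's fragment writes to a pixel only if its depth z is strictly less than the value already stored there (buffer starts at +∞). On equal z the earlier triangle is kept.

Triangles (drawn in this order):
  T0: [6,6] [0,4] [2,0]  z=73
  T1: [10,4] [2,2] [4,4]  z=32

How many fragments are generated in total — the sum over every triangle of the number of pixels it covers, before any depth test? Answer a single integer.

T0:
  2·area = 28
  edge (6, 6)→(0, 4): d=(-6,-2) top-left  bias=+0
  edge (0, 4)→(2, 0): d=(2,-4) top-left  bias=+0
  edge (2, 0)→(6, 6): d=(4,6) right/bottom  bias=-1
    (0,1)@(1, 3): e=[8,2,18] → #
    (1,1)@(3, 3): e=[12,10,6] → #
    (2,1)@(5, 3): e=[16,18,-6] → ·
    (0,2)@(1, 5): e=[-4,6,26] → ·
    (1,2)@(3, 5): e=[0,14,14] → #  [on edge]
    (2,2)@(5, 5): e=[4,22,2] → #
    (3,2)@(7, 5): e=[8,30,-10] → ·
    (1,3)@(3, 7): e=[-12,18,22] → ·
    (2,3)@(5, 7): e=[-8,26,10] → ·
    (4,3)@(9, 7): e=[0,42,-14] → ·  [on edge]
  covered (4 px):
    · · · · · · ·
    # # · · · · ·
    · # # · · · ·
    · · · · · · ·
T1:
  2·area = 12  (B↔C swapped to make it positive)
  edge (10, 4)→(4, 4): d=(-6,0) right/bottom  bias=-1
  edge (4, 4)→(2, 2): d=(-2,-2) top-left  bias=+0
  edge (2, 2)→(10, 4): d=(8,2) right/bottom  bias=-1
    (0,0)@(1, 1): e=[18,0,-6] → ·  [on edge]
    (1,1)@(3, 3): e=[6,0,6] → #  [on edge]
    (2,1)@(5, 3): e=[6,4,2] → #
    (3,1)@(7, 3): e=[6,8,-2] → ·
    (1,2)@(3, 5): e=[-6,-4,22] → ·
    (2,2)@(5, 5): e=[-6,0,18] → ·  [on edge]
    (3,3)@(7, 7): e=[-18,0,30] → ·  [on edge]
  covered (2 px):
    · · · · · · ·
    · # # · · · ·
    · · · · · · ·
    · · · · · · ·

Answer: 6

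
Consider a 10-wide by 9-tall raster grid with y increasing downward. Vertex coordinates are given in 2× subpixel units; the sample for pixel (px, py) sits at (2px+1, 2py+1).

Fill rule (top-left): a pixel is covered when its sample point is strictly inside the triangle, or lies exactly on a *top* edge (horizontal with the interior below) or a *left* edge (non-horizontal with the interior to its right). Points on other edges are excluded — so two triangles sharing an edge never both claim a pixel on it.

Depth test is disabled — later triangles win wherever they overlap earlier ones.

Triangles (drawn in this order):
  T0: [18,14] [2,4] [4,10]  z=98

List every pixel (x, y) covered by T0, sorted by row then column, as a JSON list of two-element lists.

T0:
  2·area = 76  (B↔C swapped to make it positive)
  edge (18, 14)→(4, 10): d=(-14,-4) top-left  bias=+0
  edge (4, 10)→(2, 4): d=(-2,-6) top-left  bias=+0
  edge (2, 4)→(18, 14): d=(16,10) right/bottom  bias=-1
    (0,0)@(1, 1): e=[114,0,-38] → .  [on edge]
    (1,2)@(3, 5): e=[66,4,6] → X
    (2,2)@(5, 5): e=[74,16,-14] → .
    (1,3)@(3, 7): e=[38,0,38] → X  [on edge]
    (2,3)@(5, 7): e=[46,12,18] → X
    (3,3)@(7, 7): e=[54,24,-2] → .
    (1,4)@(3, 9): e=[10,-4,70] → .
    (2,4)@(5, 9): e=[18,8,50] → X
    (3,4)@(7, 9): e=[26,20,30] → X
    (4,4)@(9, 9): e=[34,32,10] → X
    (5,4)@(11, 9): e=[42,44,-10] → .
    (2,5)@(5, 11): e=[-10,4,82] → .
    (2,6)@(5, 13): e=[-38,0,114] → .  [on edge]
  covered (10 px):
    . . . . . . . . . .
    . . . . . . . . . .
    . X . . . . . . . .
    . X X . . . . . . .
    . . X X X . . . . .
    . . . . X X X . . .
    . . . . . . . X . .
    . . . . . . . . . .
    . . . . . . . . . .

Answer: [[1,2],[1,3],[2,3],[2,4],[3,4],[4,4],[4,5],[5,5],[6,5],[7,6]]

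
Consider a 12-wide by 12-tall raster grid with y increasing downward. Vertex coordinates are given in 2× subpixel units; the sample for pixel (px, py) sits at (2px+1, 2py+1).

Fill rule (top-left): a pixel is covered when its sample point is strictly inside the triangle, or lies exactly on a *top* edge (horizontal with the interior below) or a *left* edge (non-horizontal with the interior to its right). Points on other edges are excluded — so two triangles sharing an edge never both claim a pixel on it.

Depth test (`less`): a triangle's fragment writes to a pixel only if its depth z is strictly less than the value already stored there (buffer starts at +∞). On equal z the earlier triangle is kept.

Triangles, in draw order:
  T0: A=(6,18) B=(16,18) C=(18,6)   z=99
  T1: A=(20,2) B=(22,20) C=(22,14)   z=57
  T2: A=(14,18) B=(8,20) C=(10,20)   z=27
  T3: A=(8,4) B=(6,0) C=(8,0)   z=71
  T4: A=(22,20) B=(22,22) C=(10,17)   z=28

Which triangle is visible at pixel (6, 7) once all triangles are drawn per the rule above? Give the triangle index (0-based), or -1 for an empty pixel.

T0:
  2·area = 120  (B↔C swapped to make it positive)
  edge (6, 18)→(18, 6): d=(12,-12) top-left  bias=+0
  edge (18, 6)→(16, 18): d=(-2,12) right/bottom  bias=-1
  edge (16, 18)→(6, 18): d=(-10,0) right/bottom  bias=-1
    (11,0)@(23, 1): e=[0,-50,170] → ·  [on edge]
    (10,1)@(21, 3): e=[0,-30,150] → ·  [on edge]
    (9,2)@(19, 5): e=[0,-10,130] → ·  [on edge]
    (8,3)@(17, 7): e=[0,10,110] → #  [on edge]
    (9,3)@(19, 7): e=[24,-14,110] → ·
    (7,4)@(15, 9): e=[0,30,90] → #  [on edge]
    (9,4)@(19, 9): e=[48,-18,90] → ·
    (6,5)@(13, 11): e=[0,50,70] → #  [on edge]
    (9,5)@(19, 11): e=[72,-22,70] → ·
    (5,6)@(11, 13): e=[0,70,50] → #  [on edge]
    (8,6)@(17, 13): e=[72,-2,50] → ·
    (4,7)@(9, 15): e=[0,90,30] → #  [on edge]
    (3,8)@(7, 17): e=[0,110,10] → #  [on edge]
    (2,9)@(5, 19): e=[0,130,-10] → ·  [on edge]
    (1,10)@(3, 21): e=[0,150,-30] → ·  [on edge]
    (0,11)@(1, 23): e=[0,170,-50] → ·  [on edge]
  covered (18 px):
    · · · · · · · · · · · ·
    · · · · · · · · · · · ·
    · · · · · · · · · · · ·
    · · · · · · · · # · · ·
    · · · · · · · # # · · ·
    · · · · · · # # # · · ·
    · · · · · # # # · · · ·
    · · · · # # # # · · · ·
    · · · # # # # # · · · ·
    · · · · · · · · · · · ·
    · · · · · · · · · · · ·
    · · · · · · · · · · · ·
T1:
  2·area = 12  (B↔C swapped to make it positive)
  edge (20, 2)→(22, 14): d=(2,12) right/bottom  bias=-1
  edge (22, 14)→(22, 20): d=(0,6) right/bottom  bias=-1
  edge (22, 20)→(20, 2): d=(-2,-18) top-left  bias=+0
    (10,4)@(21, 9): e=[2,6,4] → #
    (11,4)@(23, 9): e=[-22,-6,40] → ·
    (10,5)@(21, 11): e=[6,6,0] → #  [on edge]
    (11,5)@(23, 11): e=[-18,-6,36] → ·
    (10,6)@(21, 13): e=[10,6,-4] → ·
  covered (2 px):
    · · · · · · · · · · · ·
    · · · · · · · · · · · ·
    · · · · · · · · · · · ·
    · · · · · · · · · · · ·
    · · · · · · · · · · # ·
    · · · · · · · · · · # ·
    · · · · · · · · · · · ·
    · · · · · · · · · · · ·
    · · · · · · · · · · · ·
    · · · · · · · · · · · ·
    · · · · · · · · · · · ·
    · · · · · · · · · · · ·
T2:
  2·area = 4  (B↔C swapped to make it positive)
  edge (14, 18)→(10, 20): d=(-4,2) right/bottom  bias=-1
  edge (10, 20)→(8, 20): d=(-2,0) right/bottom  bias=-1
  edge (8, 20)→(14, 18): d=(6,-2) top-left  bias=+0
    (11,7)@(23, 15): e=[-6,10,0] → ·  [on edge]
    (8,8)@(17, 17): e=[-2,6,0] → ·  [on edge]
    (5,9)@(11, 19): e=[2,2,0] → #  [on edge]
    (6,9)@(13, 19): e=[-2,2,4] → ·
    (2,10)@(5, 21): e=[6,-2,0] → ·  [on edge]
    (5,10)@(11, 21): e=[-6,-2,12] → ·
  covered (1 px):
    · · · · · · · · · · · ·
    · · · · · · · · · · · ·
    · · · · · · · · · · · ·
    · · · · · · · · · · · ·
    · · · · · · · · · · · ·
    · · · · · · · · · · · ·
    · · · · · · · · · · · ·
    · · · · · · · · · · · ·
    · · · · · · · · · · · ·
    · · · · · # · · · · · ·
    · · · · · · · · · · · ·
    · · · · · · · · · · · ·
T3:
  2·area = 8
  edge (8, 4)→(6, 0): d=(-2,-4) top-left  bias=+0
  edge (6, 0)→(8, 0): d=(2,0) top-left  bias=+0
  edge (8, 0)→(8, 4): d=(0,4) right/bottom  bias=-1
    (3,0)@(7, 1): e=[2,2,4] → #
    (4,0)@(9, 1): e=[10,2,-4] → ·
    (3,1)@(7, 3): e=[-2,6,4] → ·
  covered (1 px):
    · · · # · · · · · · · ·
    · · · · · · · · · · · ·
    · · · · · · · · · · · ·
    · · · · · · · · · · · ·
    · · · · · · · · · · · ·
    · · · · · · · · · · · ·
    · · · · · · · · · · · ·
    · · · · · · · · · · · ·
    · · · · · · · · · · · ·
    · · · · · · · · · · · ·
    · · · · · · · · · · · ·
    · · · · · · · · · · · ·
T4:
  2·area = 24
  edge (22, 20)→(22, 22): d=(0,2) right/bottom  bias=-1
  edge (22, 22)→(10, 17): d=(-12,-5) top-left  bias=+0
  edge (10, 17)→(22, 20): d=(12,3) right/bottom  bias=-1
    (7,9)@(15, 19): e=[14,1,9] → #
    (8,9)@(17, 19): e=[10,11,3] → #
    (9,9)@(19, 19): e=[6,21,-3] → ·
    (7,10)@(15, 21): e=[14,-23,33] → ·
    (8,10)@(17, 21): e=[10,-13,27] → ·
    (10,10)@(21, 21): e=[2,7,15] → #
    (11,10)@(23, 21): e=[-2,17,9] → ·
    (10,11)@(21, 23): e=[2,-17,39] → ·
  covered (3 px):
    · · · · · · · · · · · ·
    · · · · · · · · · · · ·
    · · · · · · · · · · · ·
    · · · · · · · · · · · ·
    · · · · · · · · · · · ·
    · · · · · · · · · · · ·
    · · · · · · · · · · · ·
    · · · · · · · · · · · ·
    · · · · · · · · · · · ·
    · · · · · · · # # · · ·
    · · · · · · · · · · # ·
    · · · · · · · · · · · ·

Z-buffer (winner per pixel, '.' = empty):
  . . . 3 . . . . . . . .
  . . . . . . . . . . . .
  . . . . . . . . . . . .
  . . . . . . . . 0 . . .
  . . . . . . . 0 0 . 1 .
  . . . . . . 0 0 0 . 1 .
  . . . . . 0 0 0 . . . .
  . . . . 0 0 0 0 . . . .
  . . . 0 0 0 0 0 . . . .
  . . . . . 2 . 4 4 . . .
  . . . . . . . . . . 4 .
  . . . . . . . . . . . .

Result: 0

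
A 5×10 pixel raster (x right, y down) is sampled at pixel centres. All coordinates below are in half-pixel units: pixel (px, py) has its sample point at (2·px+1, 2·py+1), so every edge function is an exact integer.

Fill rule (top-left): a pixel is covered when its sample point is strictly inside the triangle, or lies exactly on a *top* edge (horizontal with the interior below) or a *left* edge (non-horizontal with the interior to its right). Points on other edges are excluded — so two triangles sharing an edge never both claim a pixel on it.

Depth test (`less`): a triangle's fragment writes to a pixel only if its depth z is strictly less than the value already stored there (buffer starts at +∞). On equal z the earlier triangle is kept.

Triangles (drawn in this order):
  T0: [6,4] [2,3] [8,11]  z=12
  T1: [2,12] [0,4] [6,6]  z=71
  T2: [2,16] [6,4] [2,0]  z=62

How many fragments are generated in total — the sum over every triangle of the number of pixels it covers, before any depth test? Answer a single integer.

T0:
  2·area = 26  (B↔C swapped to make it positive)
  edge (6, 4)→(8, 11): d=(2,7) right/bottom  bias=-1
  edge (8, 11)→(2, 3): d=(-6,-8) top-left  bias=+0
  edge (2, 3)→(6, 4): d=(4,1) right/bottom  bias=-1
    (2,2)@(5, 5): e=[9,12,5] → X
    (3,2)@(7, 5): e=[-5,28,3] → .
    (2,3)@(5, 7): e=[13,0,13] → X  [on edge]
    (3,3)@(7, 7): e=[-1,16,11] → .
    (2,4)@(5, 9): e=[17,-12,21] → .
    (3,4)@(7, 9): e=[3,4,19] → X
    (4,4)@(9, 9): e=[-11,20,17] → .
    (3,5)@(7, 11): e=[7,-8,27] → .
  covered (3 px):
    . . . . .
    . . . . .
    . . X . .
    . . X . .
    . . . X .
    . . . . .
    . . . . .
    . . . . .
    . . . . .
    . . . . .
T1:
  2·area = 44
  edge (2, 12)→(0, 4): d=(-2,-8) top-left  bias=+0
  edge (0, 4)→(6, 6): d=(6,2) right/bottom  bias=-1
  edge (6, 6)→(2, 12): d=(-4,6) right/bottom  bias=-1
    (0,2)@(1, 5): e=[6,4,34] → X
    (1,2)@(3, 5): e=[22,0,22] → .  [on edge]
    (0,3)@(1, 7): e=[2,16,26] → X
    (1,3)@(3, 7): e=[18,12,14] → X
    (2,3)@(5, 7): e=[34,8,2] → X
    (3,3)@(7, 7): e=[50,4,-10] → .
    (4,3)@(9, 7): e=[66,0,-22] → .  [on edge]
    (0,4)@(1, 9): e=[-2,28,18] → .
    (1,4)@(3, 9): e=[14,24,6] → X
    (2,4)@(5, 9): e=[30,20,-6] → .
    (1,5)@(3, 11): e=[10,36,-2] → .
  covered (5 px):
    . . . . .
    . . . . .
    X . . . .
    X X X . .
    . X . . .
    . . . . .
    . . . . .
    . . . . .
    . . . . .
    . . . . .
T2:
  2·area = 64  (B↔C swapped to make it positive)
  edge (2, 16)→(2, 0): d=(0,-16) top-left  bias=+0
  edge (2, 0)→(6, 4): d=(4,4) right/bottom  bias=-1
  edge (6, 4)→(2, 16): d=(-4,12) right/bottom  bias=-1
    (1,0)@(3, 1): e=[16,0,48] → .  [on edge]
    (3,0)@(7, 1): e=[80,-16,0] → .  [on edge]
    (1,1)@(3, 3): e=[16,8,40] → X
    (2,1)@(5, 3): e=[48,0,16] → .  [on edge]
    (1,2)@(3, 5): e=[16,16,32] → X
    (2,2)@(5, 5): e=[48,8,8] → X
    (3,2)@(7, 5): e=[80,0,-16] → .  [on edge]
    (1,3)@(3, 7): e=[16,24,24] → X
    (2,3)@(5, 7): e=[48,16,0] → .  [on edge]
    (4,3)@(9, 7): e=[112,0,-48] → .  [on edge]
    (1,4)@(3, 9): e=[16,32,16] → X
    (2,4)@(5, 9): e=[48,24,-8] → .
    (1,6)@(3, 13): e=[16,48,0] → .  [on edge]
    (0,9)@(1, 19): e=[-16,80,0] → .  [on edge]
  covered (6 px):
    . . . . .
    . X . . .
    . X X . .
    . X . . .
    . X . . .
    . X . . .
    . . . . .
    . . . . .
    . . . . .
    . . . . .

Final: 14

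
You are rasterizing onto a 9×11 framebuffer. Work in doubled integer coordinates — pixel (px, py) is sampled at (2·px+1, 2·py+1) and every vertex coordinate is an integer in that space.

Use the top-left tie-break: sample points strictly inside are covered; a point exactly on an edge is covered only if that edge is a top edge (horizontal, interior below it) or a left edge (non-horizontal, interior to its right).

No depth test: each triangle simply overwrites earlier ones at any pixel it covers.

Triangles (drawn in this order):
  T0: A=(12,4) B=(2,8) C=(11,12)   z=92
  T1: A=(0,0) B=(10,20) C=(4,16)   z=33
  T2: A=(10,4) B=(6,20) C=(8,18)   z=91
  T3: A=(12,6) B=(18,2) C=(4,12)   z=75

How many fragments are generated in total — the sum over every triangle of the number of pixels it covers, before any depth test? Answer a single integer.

T0:
  2·area = 76  (B↔C swapped to make it positive)
  edge (12, 4)→(11, 12): d=(-1,8) right/bottom  bias=-1
  edge (11, 12)→(2, 8): d=(-9,-4) top-left  bias=+0
  edge (2, 8)→(12, 4): d=(10,-4) top-left  bias=+0
    (5,2)@(11, 5): e=[7,63,6] → #
    (6,2)@(13, 5): e=[-9,71,14] → ·
    (2,3)@(5, 7): e=[53,21,2] → #
    (3,3)@(7, 7): e=[37,29,10] → #
    (4,3)@(9, 7): e=[21,37,18] → #
    (6,3)@(13, 7): e=[-11,53,34] → ·
    (2,4)@(5, 9): e=[51,3,22] → #
    (6,4)@(13, 9): e=[-13,35,54] → ·
    (2,5)@(5, 11): e=[49,-15,42] → ·
    (3,5)@(7, 11): e=[33,-7,50] → ·
    (4,5)@(9, 11): e=[17,1,58] → #
    (6,5)@(13, 11): e=[-15,17,74] → ·
  covered (11 px):
    · · · · · · · · ·
    · · · · · · · · ·
    · · · · · # · · ·
    · · # # # # · · ·
    · · # # # # · · ·
    · · · · # # · · ·
    · · · · · · · · ·
    · · · · · · · · ·
    · · · · · · · · ·
    · · · · · · · · ·
    · · · · · · · · ·
T1:
  2·area = 80
  edge (0, 0)→(10, 20): d=(10,20) right/bottom  bias=-1
  edge (10, 20)→(4, 16): d=(-6,-4) top-left  bias=+0
  edge (4, 16)→(0, 0): d=(-4,-16) top-left  bias=+0
    (0,1)@(1, 3): e=[10,66,4] → #
    (1,1)@(3, 3): e=[-30,74,36] → ·
    (0,2)@(1, 5): e=[30,54,-4] → ·
    (1,3)@(3, 7): e=[10,50,20] → #
    (2,3)@(5, 7): e=[-30,58,52] → ·
    (1,4)@(3, 9): e=[30,38,12] → #
    (2,4)@(5, 9): e=[-10,46,44] → ·
    (1,5)@(3, 11): e=[50,26,4] → #
    (2,5)@(5, 11): e=[10,34,36] → #
    (3,5)@(7, 11): e=[-30,42,68] → ·
    (1,6)@(3, 13): e=[70,14,-4] → ·
    (2,6)@(5, 13): e=[30,22,28] → #
  covered (10 px):
    · · · · · · · · ·
    # · · · · · · · ·
    · · · · · · · · ·
    · # · · · · · · ·
    · # · · · · · · ·
    · # # · · · · · ·
    · · # · · · · · ·
    · · # # · · · · ·
    · · · # · · · · ·
    · · · · # · · · ·
    · · · · · · · · ·
T2:
  2·area = 24  (B↔C swapped to make it positive)
  edge (10, 4)→(8, 18): d=(-2,14) right/bottom  bias=-1
  edge (8, 18)→(6, 20): d=(-2,2) right/bottom  bias=-1
  edge (6, 20)→(10, 4): d=(4,-16) top-left  bias=+0
    (4,4)@(9, 9): e=[4,16,4] → #
    (5,4)@(11, 9): e=[-24,12,36] → ·
    (8,4)@(17, 9): e=[-108,0,132] → ·  [on edge]
    (4,5)@(9, 11): e=[0,12,12] → ·  [on edge]
    (7,5)@(15, 11): e=[-84,0,108] → ·  [on edge]
    (6,6)@(13, 13): e=[-60,0,84] → ·  [on edge]
    (5,7)@(11, 15): e=[-36,0,60] → ·  [on edge]
    (3,8)@(7, 17): e=[16,4,4] → #
    (4,8)@(9, 17): e=[-12,0,36] → ·  [on edge]
    (3,9)@(7, 19): e=[12,0,12] → ·  [on edge]
    (2,10)@(5, 21): e=[36,0,-12] → ·  [on edge]
  covered (2 px):
    · · · · · · · · ·
    · · · · · · · · ·
    · · · · · · · · ·
    · · · · · · · · ·
    · · · · # · · · ·
    · · · · · · · · ·
    · · · · · · · · ·
    · · · · · · · · ·
    · · · # · · · · ·
    · · · · · · · · ·
    · · · · · · · · ·
T3:
  2·area = 4
  edge (12, 6)→(18, 2): d=(6,-4) top-left  bias=+0
  edge (18, 2)→(4, 12): d=(-14,10) right/bottom  bias=-1
  edge (4, 12)→(12, 6): d=(8,-6) top-left  bias=+0
    (5,3)@(11, 7): e=[2,0,2] → ·  [on edge]
  covered (0 px):
    · · · · · · · · ·
    · · · · · · · · ·
    · · · · · · · · ·
    · · · · · · · · ·
    · · · · · · · · ·
    · · · · · · · · ·
    · · · · · · · · ·
    · · · · · · · · ·
    · · · · · · · · ·
    · · · · · · · · ·
    · · · · · · · · ·

Result: 23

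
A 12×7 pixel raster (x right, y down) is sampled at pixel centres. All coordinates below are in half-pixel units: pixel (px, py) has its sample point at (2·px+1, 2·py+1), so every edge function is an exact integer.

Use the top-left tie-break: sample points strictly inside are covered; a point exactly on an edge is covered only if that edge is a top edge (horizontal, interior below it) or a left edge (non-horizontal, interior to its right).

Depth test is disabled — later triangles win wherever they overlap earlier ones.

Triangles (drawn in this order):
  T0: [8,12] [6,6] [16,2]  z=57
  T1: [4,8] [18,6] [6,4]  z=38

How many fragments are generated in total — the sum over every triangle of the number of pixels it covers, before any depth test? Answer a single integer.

T0:
  2·area = 68
  edge (8, 12)→(6, 6): d=(-2,-6) top-left  bias=+0
  edge (6, 6)→(16, 2): d=(10,-4) top-left  bias=+0
  edge (16, 2)→(8, 12): d=(-8,10) right/bottom  bias=-1
    (2,1)@(5, 3): e=[0,-34,102] → ·  [on edge]
    (7,1)@(15, 3): e=[60,6,2] → #
    (8,1)@(17, 3): e=[72,14,-18] → ·
    (4,2)@(9, 5): e=[20,2,46] → #
    (5,2)@(11, 5): e=[32,10,26] → #
    (6,2)@(13, 5): e=[44,18,6] → #
    (7,2)@(15, 5): e=[56,26,-14] → ·
    (3,3)@(7, 7): e=[4,14,50] → #
    (6,3)@(13, 7): e=[40,38,-10] → ·
    (3,4)@(7, 9): e=[0,34,34] → #  [on edge]
    (5,4)@(11, 9): e=[24,50,-6] → ·
    (3,5)@(7, 11): e=[-4,54,18] → ·
  covered (9 px):
    · · · · · · · · · · · ·
    · · · · · · · # · · · ·
    · · · · # # # · · · · ·
    · · · # # # · · · · · ·
    · · · # # · · · · · · ·
    · · · · · · · · · · · ·
    · · · · · · · · · · · ·
T1:
  2·area = 52  (B↔C swapped to make it positive)
  edge (4, 8)→(6, 4): d=(2,-4) top-left  bias=+0
  edge (6, 4)→(18, 6): d=(12,2) right/bottom  bias=-1
  edge (18, 6)→(4, 8): d=(-14,2) right/bottom  bias=-1
    (3,2)@(7, 5): e=[6,10,36] → #
    (4,2)@(9, 5): e=[14,6,32] → #
    (5,2)@(11, 5): e=[22,2,28] → #
    (6,2)@(13, 5): e=[30,-2,24] → ·
    (2,3)@(5, 7): e=[2,38,12] → #
    (5,3)@(11, 7): e=[26,26,0] → ·  [on edge]
    (2,4)@(5, 9): e=[6,62,-16] → ·
    (3,4)@(7, 9): e=[14,58,-20] → ·
    (4,4)@(9, 9): e=[22,54,-24] → ·
  covered (6 px):
    · · · · · · · · · · · ·
    · · · · · · · · · · · ·
    · · · # # # · · · · · ·
    · · # # # · · · · · · ·
    · · · · · · · · · · · ·
    · · · · · · · · · · · ·
    · · · · · · · · · · · ·

Result: 15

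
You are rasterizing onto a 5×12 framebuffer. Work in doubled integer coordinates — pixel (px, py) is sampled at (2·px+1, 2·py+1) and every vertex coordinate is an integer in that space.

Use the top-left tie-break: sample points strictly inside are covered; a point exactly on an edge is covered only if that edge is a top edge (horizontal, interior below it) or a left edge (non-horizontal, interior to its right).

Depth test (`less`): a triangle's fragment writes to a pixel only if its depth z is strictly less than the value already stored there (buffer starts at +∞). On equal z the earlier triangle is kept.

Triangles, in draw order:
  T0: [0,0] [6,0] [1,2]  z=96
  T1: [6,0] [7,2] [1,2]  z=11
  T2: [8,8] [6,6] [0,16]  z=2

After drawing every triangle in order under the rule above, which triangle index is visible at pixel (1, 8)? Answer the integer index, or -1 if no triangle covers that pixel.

T0:
  2·area = 12
  edge (0, 0)→(6, 0): d=(6,0) top-left  bias=+0
  edge (6, 0)→(1, 2): d=(-5,2) right/bottom  bias=-1
  edge (1, 2)→(0, 0): d=(-1,-2) top-left  bias=+0
    (0,0)@(1, 1): e=[6,5,1] → #
    (1,0)@(3, 1): e=[6,1,5] → #
    (2,0)@(5, 1): e=[6,-3,9] → ·
    (0,1)@(1, 3): e=[18,-5,-1] → ·
    (1,1)@(3, 3): e=[18,-9,3] → ·
  covered (2 px):
    # # · · ·
    · · · · ·
    · · · · ·
    · · · · ·
    · · · · ·
    · · · · ·
    · · · · ·
    · · · · ·
    · · · · ·
    · · · · ·
    · · · · ·
    · · · · ·
T1:
  2·area = 12
  edge (6, 0)→(7, 2): d=(1,2) right/bottom  bias=-1
  edge (7, 2)→(1, 2): d=(-6,0) right/bottom  bias=-1
  edge (1, 2)→(6, 0): d=(5,-2) top-left  bias=+0
    (2,0)@(5, 1): e=[3,6,3] → #
    (3,0)@(7, 1): e=[-1,6,7] → ·
    (2,1)@(5, 3): e=[5,-6,13] → ·
  covered (1 px):
    · · # · ·
    · · · · ·
    · · · · ·
    · · · · ·
    · · · · ·
    · · · · ·
    · · · · ·
    · · · · ·
    · · · · ·
    · · · · ·
    · · · · ·
    · · · · ·
T2:
  2·area = 32  (B↔C swapped to make it positive)
  edge (8, 8)→(0, 16): d=(-8,8) right/bottom  bias=-1
  edge (0, 16)→(6, 6): d=(6,-10) top-left  bias=+0
  edge (6, 6)→(8, 8): d=(2,2) right/bottom  bias=-1
    (0,0)@(1, 1): e=[112,-80,0] → ·  [on edge]
    (4,0)@(9, 1): e=[48,0,-16] → ·  [on edge]
    (1,1)@(3, 3): e=[80,-48,0] → ·  [on edge]
    (2,2)@(5, 5): e=[48,-16,0] → ·  [on edge]
    (3,3)@(7, 7): e=[16,16,0] → ·  [on edge]
    (4,3)@(9, 7): e=[0,36,-4] → ·  [on edge]
    (2,4)@(5, 9): e=[16,8,8] → #
    (3,4)@(7, 9): e=[0,28,4] → ·  [on edge]
    (4,4)@(9, 9): e=[-16,48,0] → ·  [on edge]
    (1,5)@(3, 11): e=[16,0,16] → #  [on edge]
    (2,5)@(5, 11): e=[0,20,12] → ·  [on edge]
    (1,6)@(3, 13): e=[0,12,20] → ·  [on edge]
    (0,7)@(1, 15): e=[0,4,28] → ·  [on edge]
  covered (2 px):
    · · · · ·
    · · · · ·
    · · · · ·
    · · · · ·
    · · # · ·
    · # · · ·
    · · · · ·
    · · · · ·
    · · · · ·
    · · · · ·
    · · · · ·
    · · · · ·

Z-buffer (winner per pixel, '.' = empty):
  0 0 1 . .
  . . . . .
  . . . . .
  . . . . .
  . . 2 . .
  . 2 . . .
  . . . . .
  . . . . .
  . . . . .
  . . . . .
  . . . . .
  . . . . .

Answer: -1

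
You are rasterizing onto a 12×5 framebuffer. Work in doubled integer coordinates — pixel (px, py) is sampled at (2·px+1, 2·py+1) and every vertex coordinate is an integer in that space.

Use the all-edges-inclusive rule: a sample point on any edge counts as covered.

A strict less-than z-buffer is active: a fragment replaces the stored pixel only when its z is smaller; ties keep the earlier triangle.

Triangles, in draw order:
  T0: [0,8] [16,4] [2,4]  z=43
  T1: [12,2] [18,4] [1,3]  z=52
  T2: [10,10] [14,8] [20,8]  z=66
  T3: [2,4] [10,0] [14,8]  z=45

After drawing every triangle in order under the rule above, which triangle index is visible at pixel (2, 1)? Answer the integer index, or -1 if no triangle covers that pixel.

T0:
  2·area = 56  (B↔C swapped to make it positive)
  edge (0, 8)→(2, 4): d=(2,-4) inclusive
  edge (2, 4)→(16, 4): d=(14,0) inclusive
  edge (16, 4)→(0, 8): d=(-16,4) inclusive
    (1,2)@(3, 5): e=[6,14,36] → █
    (2,2)@(5, 5): e=[14,14,28] → █
    (3,2)@(7, 5): e=[22,14,20] → █
    (4,2)@(9, 5): e=[30,14,12] → █
    (5,2)@(11, 5): e=[38,14,4] → █
    (6,2)@(13, 5): e=[46,14,-4] → ·
    (0,3)@(1, 7): e=[2,42,12] → █
    (2,3)@(5, 7): e=[18,42,-4] → ·
    (3,3)@(7, 7): e=[26,42,-12] → ·
    (4,3)@(9, 7): e=[34,42,-20] → ·
    (5,3)@(11, 7): e=[42,42,-28] → ·
    (0,4)@(1, 9): e=[6,70,-20] → ·
  covered (7 px):
    · · · · · · · · · · · ·
    · · · · · · · · · · · ·
    · █ █ █ █ █ · · · · · ·
    █ █ · · · · · · · · · ·
    · · · · · · · · · · · ·
T1:
  2·area = 28
  edge (12, 2)→(18, 4): d=(6,2) inclusive
  edge (18, 4)→(1, 3): d=(-17,-1) inclusive
  edge (1, 3)→(12, 2): d=(11,-1) inclusive
    (4,0)@(9, 1): e=[0,42,-14] → ·  [on edge]
    (11,0)@(23, 1): e=[-28,56,0] → ·  [on edge]
    (0,1)@(1, 3): e=[28,0,0] → █  [on edge]
    (1,1)@(3, 3): e=[24,2,2] → █
    (2,1)@(5, 3): e=[20,4,4] → █
    (3,1)@(7, 3): e=[16,6,6] → █
    (4,1)@(9, 3): e=[12,8,8] → █
    (5,1)@(11, 3): e=[8,10,10] → █
    (6,1)@(13, 3): e=[4,12,12] → █
    (7,1)@(15, 3): e=[0,14,14] → █  [on edge]
    (8,1)@(17, 3): e=[-4,16,16] → ·
    (0,2)@(1, 5): e=[40,-34,22] → ·
    (10,2)@(21, 5): e=[0,-14,42] → ·  [on edge]
  covered (8 px):
    · · · · · · · · · · · ·
    █ █ █ █ █ █ █ █ · · · ·
    · · · · · · · · · · · ·
    · · · · · · · · · · · ·
    · · · · · · · · · · · ·
T2:
  2·area = 12
  edge (10, 10)→(14, 8): d=(4,-2) inclusive
  edge (14, 8)→(20, 8): d=(6,0) inclusive
  edge (20, 8)→(10, 10): d=(-10,2) inclusive
    (6,4)@(13, 9): e=[2,6,4] → █
    (7,4)@(15, 9): e=[6,6,0] → █  [on edge]
    (8,4)@(17, 9): e=[10,6,-4] → ·
  covered (2 px):
    · · · · · · · · · · · ·
    · · · · · · · · · · · ·
    · · · · · · · · · · · ·
    · · · · · · · · · · · ·
    · · · · · · █ █ · · · ·
T3:
  2·area = 80
  edge (2, 4)→(10, 0): d=(8,-4) inclusive
  edge (10, 0)→(14, 8): d=(4,8) inclusive
  edge (14, 8)→(2, 4): d=(-12,-4) inclusive
    (4,0)@(9, 1): e=[4,12,64] → █
    (5,0)@(11, 1): e=[12,-4,72] → ·
    (2,1)@(5, 3): e=[4,52,24] → █
    (3,1)@(7, 3): e=[12,36,32] → █
    (5,1)@(11, 3): e=[28,4,48] → █
    (6,1)@(13, 3): e=[36,-12,56] → ·
    (2,2)@(5, 5): e=[20,60,0] → █  [on edge]
    (6,2)@(13, 5): e=[52,-4,32] → ·
    (2,3)@(5, 7): e=[36,68,-24] → ·
    (3,3)@(7, 7): e=[44,52,-16] → ·
    (4,3)@(9, 7): e=[52,36,-8] → ·
    (5,3)@(11, 7): e=[60,20,0] → █  [on edge]
    (8,4)@(17, 9): e=[100,-20,0] → ·  [on edge]
  covered (11 px):
    · · · · █ · · · · · · ·
    · · █ █ █ █ · · · · · ·
    · · █ █ █ █ · · · · · ·
    · · · · · █ █ · · · · ·
    · · · · · · · · · · · ·

Z-buffer (winner per pixel, '.' = empty):
  . . . . 3 . . . . . . .
  1 1 3 3 3 3 1 1 . . . .
  . 0 0 0 0 0 . . . . . .
  0 0 . . . 3 3 . . . . .
  . . . . . . 2 2 . . . .

Answer: 3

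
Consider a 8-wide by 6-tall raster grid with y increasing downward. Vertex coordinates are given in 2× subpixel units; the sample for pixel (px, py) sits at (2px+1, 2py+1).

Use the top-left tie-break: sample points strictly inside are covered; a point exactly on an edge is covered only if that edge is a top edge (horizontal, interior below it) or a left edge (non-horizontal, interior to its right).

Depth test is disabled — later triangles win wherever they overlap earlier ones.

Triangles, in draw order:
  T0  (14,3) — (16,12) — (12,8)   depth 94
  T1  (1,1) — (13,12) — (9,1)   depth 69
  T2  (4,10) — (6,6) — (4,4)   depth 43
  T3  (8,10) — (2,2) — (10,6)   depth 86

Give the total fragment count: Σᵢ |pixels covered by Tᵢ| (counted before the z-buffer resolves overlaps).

T0:
  2·area = 28
  edge (14, 3)→(16, 12): d=(2,9) right/bottom  bias=-1
  edge (16, 12)→(12, 8): d=(-4,-4) top-left  bias=+0
  edge (12, 8)→(14, 3): d=(2,-5) top-left  bias=+0
    (2,0)@(5, 1): e=[77,0,-49] → .  [on edge]
    (3,1)@(7, 3): e=[63,0,-35] → .  [on edge]
    (4,2)@(9, 5): e=[49,0,-21] → .  [on edge]
    (5,3)@(11, 7): e=[35,0,-7] → .  [on edge]
    (6,3)@(13, 7): e=[17,8,3] → X
    (7,3)@(15, 7): e=[-1,16,13] → .
    (6,4)@(13, 9): e=[21,0,7] → X  [on edge]
    (7,4)@(15, 9): e=[3,8,17] → X
    (6,5)@(13, 11): e=[25,-8,11] → .
    (7,5)@(15, 11): e=[7,0,21] → X  [on edge]
  covered (4 px):
    . . . . . . . .
    . . . . . . . .
    . . . . . . . .
    . . . . . . X .
    . . . . . . X X
    . . . . . . . X
T1:
  2·area = 88  (B↔C swapped to make it positive)
  edge (1, 1)→(9, 1): d=(8,0) top-left  bias=+0
  edge (9, 1)→(13, 12): d=(4,11) right/bottom  bias=-1
  edge (13, 12)→(1, 1): d=(-12,-11) top-left  bias=+0
    (0,0)@(1, 1): e=[0,88,0] → X  [on edge]
    (1,0)@(3, 1): e=[0,66,22] → X  [on edge]
    (2,0)@(5, 1): e=[0,44,44] → X  [on edge]
    (3,0)@(7, 1): e=[0,22,66] → X  [on edge]
    (4,0)@(9, 1): e=[0,0,88] → .  [on edge]
    (5,0)@(11, 1): e=[0,-22,110] → .  [on edge]
    (6,0)@(13, 1): e=[0,-44,132] → .  [on edge]
    (7,0)@(15, 1): e=[0,-66,154] → .  [on edge]
    (0,1)@(1, 3): e=[16,96,-24] → .
    (1,1)@(3, 3): e=[16,74,-2] → .
    (2,1)@(5, 3): e=[16,52,20] → X
    (4,1)@(9, 3): e=[16,8,64] → X
  covered (12 px):
    X X X X . . . .
    . . X X X . . .
    . . . X X . . .
    . . . . X X . .
    . . . . . X . .
    . . . . . . . .
T2:
  2·area = 12  (B↔C swapped to make it positive)
  edge (4, 10)→(4, 4): d=(0,-6) top-left  bias=+0
  edge (4, 4)→(6, 6): d=(2,2) right/bottom  bias=-1
  edge (6, 6)→(4, 10): d=(-2,4) right/bottom  bias=-1
    (0,0)@(1, 1): e=[-18,0,30] → .  [on edge]
    (1,1)@(3, 3): e=[-6,0,18] → .  [on edge]
    (2,2)@(5, 5): e=[6,0,6] → .  [on edge]
    (2,3)@(5, 7): e=[6,4,2] → X
    (3,3)@(7, 7): e=[18,0,-6] → .  [on edge]
    (2,4)@(5, 9): e=[6,8,-2] → .
    (4,4)@(9, 9): e=[30,0,-18] → .  [on edge]
    (5,5)@(11, 11): e=[42,0,-30] → .  [on edge]
  covered (1 px):
    . . . . . . . .
    . . . . . . . .
    . . . . . . . .
    . . X . . . . .
    . . . . . . . .
    . . . . . . . .
T3:
  2·area = 40
  edge (8, 10)→(2, 2): d=(-6,-8) top-left  bias=+0
  edge (2, 2)→(10, 6): d=(8,4) right/bottom  bias=-1
  edge (10, 6)→(8, 10): d=(-2,4) right/bottom  bias=-1
    (1,1)@(3, 3): e=[2,4,34] → X
    (2,1)@(5, 3): e=[18,-4,26] → .
    (1,2)@(3, 5): e=[-10,20,30] → .
    (2,2)@(5, 5): e=[6,12,22] → X
    (3,2)@(7, 5): e=[22,4,14] → X
    (4,2)@(9, 5): e=[38,-4,6] → .
    (2,3)@(5, 7): e=[-6,28,18] → .
    (3,3)@(7, 7): e=[10,20,10] → X
    (4,3)@(9, 7): e=[26,12,2] → X
    (5,3)@(11, 7): e=[42,4,-6] → .
    (3,4)@(7, 9): e=[-2,36,6] → .
    (4,4)@(9, 9): e=[14,28,-2] → .
  covered (5 px):
    . . . . . . . .
    . X . . . . . .
    . . X X . . . .
    . . . X X . . .
    . . . . . . . .
    . . . . . . . .

Result: 22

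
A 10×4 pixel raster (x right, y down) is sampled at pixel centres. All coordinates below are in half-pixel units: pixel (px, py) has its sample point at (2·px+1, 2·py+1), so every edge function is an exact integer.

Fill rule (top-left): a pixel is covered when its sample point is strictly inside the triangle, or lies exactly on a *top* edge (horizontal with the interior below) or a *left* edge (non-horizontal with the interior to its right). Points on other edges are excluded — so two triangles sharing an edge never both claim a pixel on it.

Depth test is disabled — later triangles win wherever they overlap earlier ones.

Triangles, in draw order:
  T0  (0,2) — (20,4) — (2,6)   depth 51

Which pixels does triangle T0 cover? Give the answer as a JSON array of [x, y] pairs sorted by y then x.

T0:
  2·area = 76
  edge (0, 2)→(20, 4): d=(20,2) right/bottom  bias=-1
  edge (20, 4)→(2, 6): d=(-18,2) right/bottom  bias=-1
  edge (2, 6)→(0, 2): d=(-2,-4) top-left  bias=+0
    (0,1)@(1, 3): e=[18,56,2] → X
    (1,1)@(3, 3): e=[14,52,10] → X
    (2,1)@(5, 3): e=[10,48,18] → X
    (3,1)@(7, 3): e=[6,44,26] → X
    (4,1)@(9, 3): e=[2,40,34] → X
    (5,1)@(11, 3): e=[-2,36,42] → .
    (0,2)@(1, 5): e=[58,20,-2] → .
    (1,2)@(3, 5): e=[54,16,6] → X
    (5,2)@(11, 5): e=[38,0,38] → .  [on edge]
    (1,3)@(3, 7): e=[94,-20,2] → .
    (2,3)@(5, 7): e=[90,-24,10] → .
    (3,3)@(7, 7): e=[86,-28,18] → .
  covered (9 px):
    . . . . . . . . . .
    X X X X X . . . . .
    . X X X X . . . . .
    . . . . . . . . . .

Answer: [[0,1],[1,1],[2,1],[3,1],[4,1],[1,2],[2,2],[3,2],[4,2]]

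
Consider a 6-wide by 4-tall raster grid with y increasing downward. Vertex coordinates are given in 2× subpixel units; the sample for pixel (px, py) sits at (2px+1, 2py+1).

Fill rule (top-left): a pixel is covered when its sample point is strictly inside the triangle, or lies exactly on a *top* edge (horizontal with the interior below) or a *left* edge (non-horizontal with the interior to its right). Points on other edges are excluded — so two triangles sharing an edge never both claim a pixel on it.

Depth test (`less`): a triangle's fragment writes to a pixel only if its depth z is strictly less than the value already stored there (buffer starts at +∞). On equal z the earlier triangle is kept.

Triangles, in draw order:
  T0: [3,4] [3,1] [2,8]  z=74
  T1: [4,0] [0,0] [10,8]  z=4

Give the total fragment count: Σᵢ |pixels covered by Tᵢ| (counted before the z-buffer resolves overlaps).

T0:
  2·area = 3  (B↔C swapped to make it positive)
  edge (3, 4)→(2, 8): d=(-1,4) right/bottom  bias=-1
  edge (2, 8)→(3, 1): d=(1,-7) top-left  bias=+0
  edge (3, 1)→(3, 4): d=(0,3) right/bottom  bias=-1
    (1,0)@(3, 1): e=[3,0,0] → ·  [on edge]
    (1,1)@(3, 3): e=[1,2,0] → ·  [on edge]
    (1,2)@(3, 5): e=[-1,4,0] → ·  [on edge]
    (1,3)@(3, 7): e=[-3,6,0] → ·  [on edge]
  covered (0 px):
    · · · · · ·
    · · · · · ·
    · · · · · ·
    · · · · · ·
T1:
  2·area = 32  (B↔C swapped to make it positive)
  edge (4, 0)→(10, 8): d=(6,8) right/bottom  bias=-1
  edge (10, 8)→(0, 0): d=(-10,-8) top-left  bias=+0
  edge (0, 0)→(4, 0): d=(4,0) top-left  bias=+0
    (1,0)@(3, 1): e=[14,14,4] → █
    (2,0)@(5, 1): e=[-2,30,4] → ·
    (1,1)@(3, 3): e=[26,-6,12] → ·
    (2,1)@(5, 3): e=[10,10,12] → █
    (3,1)@(7, 3): e=[-6,26,12] → ·
    (2,2)@(5, 5): e=[22,-10,20] → ·
    (3,2)@(7, 5): e=[6,6,20] → █
    (4,2)@(9, 5): e=[-10,22,20] → ·
    (3,3)@(7, 7): e=[18,-14,28] → ·
    (4,3)@(9, 7): e=[2,2,28] → █
    (5,3)@(11, 7): e=[-14,18,28] → ·
  covered (4 px):
    · █ · · · ·
    · · █ · · ·
    · · · █ · ·
    · · · · █ ·

Answer: 4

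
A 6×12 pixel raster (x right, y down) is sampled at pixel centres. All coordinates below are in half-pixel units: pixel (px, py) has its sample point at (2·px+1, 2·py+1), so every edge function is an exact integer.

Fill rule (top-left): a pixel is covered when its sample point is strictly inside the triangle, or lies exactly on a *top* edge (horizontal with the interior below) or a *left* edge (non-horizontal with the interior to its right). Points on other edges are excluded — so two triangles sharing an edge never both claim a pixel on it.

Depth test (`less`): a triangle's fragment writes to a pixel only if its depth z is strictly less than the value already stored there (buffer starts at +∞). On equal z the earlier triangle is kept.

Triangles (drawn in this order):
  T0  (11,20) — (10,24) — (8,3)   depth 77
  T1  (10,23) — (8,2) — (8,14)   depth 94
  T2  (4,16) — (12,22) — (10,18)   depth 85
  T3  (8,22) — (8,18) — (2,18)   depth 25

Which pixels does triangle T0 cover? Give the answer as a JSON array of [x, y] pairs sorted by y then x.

T0:
  2·area = 29
  edge (11, 20)→(10, 24): d=(-1,4) right/bottom  bias=-1
  edge (10, 24)→(8, 3): d=(-2,-21) top-left  bias=+0
  edge (8, 3)→(11, 20): d=(3,17) right/bottom  bias=-1
    (4,4)@(9, 9): e=[19,9,1] → X
    (5,4)@(11, 9): e=[11,51,-33] → .
    (4,5)@(9, 11): e=[17,5,7] → X
    (5,5)@(11, 11): e=[9,47,-27] → .
    (4,6)@(9, 13): e=[15,1,13] → X
    (5,6)@(11, 13): e=[7,43,-21] → .
    (4,7)@(9, 15): e=[13,-3,19] → .
  covered (3 px):
    . . . . . .
    . . . . . .
    . . . . . .
    . . . . . .
    . . . . X .
    . . . . X .
    . . . . X .
    . . . . . .
    . . . . . .
    . . . . . .
    . . . . . .
    . . . . . .
T1:
  2·area = 24  (B↔C swapped to make it positive)
  edge (10, 23)→(8, 14): d=(-2,-9) top-left  bias=+0
  edge (8, 14)→(8, 2): d=(0,-12) top-left  bias=+0
  edge (8, 2)→(10, 23): d=(2,21) right/bottom  bias=-1
    (4,6)@(9, 13): e=[11,12,1] → X
    (5,6)@(11, 13): e=[29,36,-41] → .
    (4,7)@(9, 15): e=[7,12,5] → X
    (5,7)@(11, 15): e=[25,36,-37] → .
    (4,8)@(9, 17): e=[3,12,9] → X
    (5,8)@(11, 17): e=[21,36,-33] → .
    (4,9)@(9, 19): e=[-1,12,13] → .
  covered (3 px):
    . . . . . .
    . . . . . .
    . . . . . .
    . . . . . .
    . . . . . .
    . . . . . .
    . . . . X .
    . . . . X .
    . . . . X .
    . . . . . .
    . . . . . .
    . . . . . .
T2:
  2·area = 20  (B↔C swapped to make it positive)
  edge (4, 16)→(10, 18): d=(6,2) right/bottom  bias=-1
  edge (10, 18)→(12, 22): d=(2,4) right/bottom  bias=-1
  edge (12, 22)→(4, 16): d=(-8,-6) top-left  bias=+0
    (0,7)@(1, 15): e=[0,30,-10] → .  [on edge]
    (3,8)@(7, 17): e=[0,10,10] → .  [on edge]
    (4,9)@(9, 19): e=[8,6,6] → X
    (5,9)@(11, 19): e=[4,-2,18] → .
    (4,10)@(9, 21): e=[20,10,-10] → .
    (5,10)@(11, 21): e=[16,2,2] → X
    (5,11)@(11, 23): e=[28,6,-14] → .
  covered (2 px):
    . . . . . .
    . . . . . .
    . . . . . .
    . . . . . .
    . . . . . .
    . . . . . .
    . . . . . .
    . . . . . .
    . . . . . .
    . . . . X .
    . . . . . X
    . . . . . .
T3:
  2·area = 24  (B↔C swapped to make it positive)
  edge (8, 22)→(2, 18): d=(-6,-4) top-left  bias=+0
  edge (2, 18)→(8, 18): d=(6,0) top-left  bias=+0
  edge (8, 18)→(8, 22): d=(0,4) right/bottom  bias=-1
    (2,9)@(5, 19): e=[6,6,12] → X
    (3,9)@(7, 19): e=[14,6,4] → X
    (4,9)@(9, 19): e=[22,6,-4] → .
    (2,10)@(5, 21): e=[-6,18,12] → .
    (3,10)@(7, 21): e=[2,18,4] → X
    (4,10)@(9, 21): e=[10,18,-4] → .
    (3,11)@(7, 23): e=[-10,30,4] → .
  covered (3 px):
    . . . . . .
    . . . . . .
    . . . . . .
    . . . . . .
    . . . . . .
    . . . . . .
    . . . . . .
    . . . . . .
    . . . . . .
    . . X X . .
    . . . X . .
    . . . . . .

Answer: [[4,4],[4,5],[4,6]]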